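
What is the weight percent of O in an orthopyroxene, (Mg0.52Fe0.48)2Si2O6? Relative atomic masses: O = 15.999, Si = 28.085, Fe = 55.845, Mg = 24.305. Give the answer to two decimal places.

Molar mass of (Mg0.52Fe0.48)2Si2O6: 1.04*24.305 + 0.96*55.845 + 2*28.085 + 6*15.999 = 231.052 g/mol.
Mass of O per formula unit: 6 × 15.999 = 95.994 g.
Weight fraction O = 95.994 / 231.052 = 0.4155.

41.55 mass %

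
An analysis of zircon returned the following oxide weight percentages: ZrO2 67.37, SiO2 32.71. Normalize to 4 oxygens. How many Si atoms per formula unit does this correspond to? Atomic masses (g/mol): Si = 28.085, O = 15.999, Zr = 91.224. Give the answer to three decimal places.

0.998 Si apfu

ZrO2 (M=123.222): mol = 0.54674; Zr = 0.54674, O = 1.09348.
SiO2 (M=60.083): mol = 0.54441; Si = 0.54441, O = 1.08882.
ΣO = 2.18230; factor = 4/ΣO = 1.83293.
Si apfu = 0.54441 × 1.83293 = 0.998.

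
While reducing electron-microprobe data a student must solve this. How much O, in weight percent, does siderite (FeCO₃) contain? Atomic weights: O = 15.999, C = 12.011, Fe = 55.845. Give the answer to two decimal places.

M(FeCO₃) = 115.853 g/mol.
O contributes 3 × 15.999 = 47.997 g per mole.
47.997/115.853 = 0.4143 → 41.43%.

41.43 weight percent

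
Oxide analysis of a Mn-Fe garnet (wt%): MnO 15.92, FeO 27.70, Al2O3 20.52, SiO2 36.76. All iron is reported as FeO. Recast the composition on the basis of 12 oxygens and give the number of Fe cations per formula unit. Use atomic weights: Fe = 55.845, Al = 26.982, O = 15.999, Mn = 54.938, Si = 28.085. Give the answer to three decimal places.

MnO (M=70.937): mol = 0.22442; Mn = 0.22442, O = 0.22442.
FeO (M=71.844): mol = 0.38556; Fe = 0.38556, O = 0.38556.
Al2O3 (M=101.961): mol = 0.20125; Al = 0.40250, O = 0.60375.
SiO2 (M=60.083): mol = 0.61182; Si = 0.61182, O = 1.22364.
ΣO = 2.43737; factor = 12/ΣO = 4.92334.
Fe apfu = 0.38556 × 4.92334 = 1.898.

1.898 Fe apfu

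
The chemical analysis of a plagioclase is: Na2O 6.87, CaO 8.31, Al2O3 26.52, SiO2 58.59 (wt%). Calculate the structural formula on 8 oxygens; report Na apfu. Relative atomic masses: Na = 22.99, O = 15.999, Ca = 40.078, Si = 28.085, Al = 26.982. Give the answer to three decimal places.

Na2O (M=61.979): mol = 0.11084; Na = 0.22168, O = 0.11084.
CaO (M=56.077): mol = 0.14819; Ca = 0.14819, O = 0.14819.
Al2O3 (M=101.961): mol = 0.26010; Al = 0.52020, O = 0.78030.
SiO2 (M=60.083): mol = 0.97515; Si = 0.97515, O = 1.95030.
ΣO = 2.98963; factor = 8/ΣO = 2.67592.
Na apfu = 0.22168 × 2.67592 = 0.593.

0.593 Na apfu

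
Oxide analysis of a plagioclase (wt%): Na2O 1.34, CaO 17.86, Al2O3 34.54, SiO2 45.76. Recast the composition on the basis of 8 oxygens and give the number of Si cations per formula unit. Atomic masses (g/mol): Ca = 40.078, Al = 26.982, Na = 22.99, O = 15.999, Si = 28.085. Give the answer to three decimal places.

2.116 Si apfu

1.34 wt% Na2O ÷ 61.979 g/mol = 0.02162 mol, giving 0.04324 Na and 0.02162 O.
17.86 wt% CaO ÷ 56.077 g/mol = 0.31849 mol, giving 0.31849 Ca and 0.31849 O.
34.54 wt% Al2O3 ÷ 101.961 g/mol = 0.33876 mol, giving 0.67752 Al and 1.01628 O.
45.76 wt% SiO2 ÷ 60.083 g/mol = 0.76161 mol, giving 0.76161 Si and 1.52322 O.
Oxygen sums to 2.87961; scaling by 8/2.87961 = 2.77815 puts the formula on 8 O.
Si: 0.76161 × 2.77815 = 2.116 atoms per formula unit.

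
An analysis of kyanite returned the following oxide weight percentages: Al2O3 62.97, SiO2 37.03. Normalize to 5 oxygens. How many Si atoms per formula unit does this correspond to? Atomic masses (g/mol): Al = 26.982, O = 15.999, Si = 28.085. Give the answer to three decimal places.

Al2O3 (M=101.961): mol = 0.61759; Al = 1.23518, O = 1.85277.
SiO2 (M=60.083): mol = 0.61631; Si = 0.61631, O = 1.23262.
ΣO = 3.08539; factor = 5/ΣO = 1.62054.
Si apfu = 0.61631 × 1.62054 = 0.999.

0.999 Si apfu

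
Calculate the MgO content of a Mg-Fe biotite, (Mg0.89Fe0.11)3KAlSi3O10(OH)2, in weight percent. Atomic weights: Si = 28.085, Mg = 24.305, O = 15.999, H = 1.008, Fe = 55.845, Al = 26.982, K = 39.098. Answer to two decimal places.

M((Mg0.89Fe0.11)3KAlSi3O10(OH)2) = 427.662 g/mol; M(MgO) = 40.304 g/mol.
Moles MgO per formula unit = 2.67 Mg ÷ 1 = 2.6700.
MgO fraction = (2.6700 × 40.304) / 427.662 = 107.612/427.662 = 0.2516.

25.16 wt%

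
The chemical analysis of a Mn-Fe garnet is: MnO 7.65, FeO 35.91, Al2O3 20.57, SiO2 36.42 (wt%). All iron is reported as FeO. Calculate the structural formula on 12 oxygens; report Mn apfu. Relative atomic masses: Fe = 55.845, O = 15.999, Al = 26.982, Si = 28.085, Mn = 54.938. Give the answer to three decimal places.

0.534 Mn apfu

7.65 wt% MnO ÷ 70.937 g/mol = 0.10784 mol, giving 0.10784 Mn and 0.10784 O.
35.91 wt% FeO ÷ 71.844 g/mol = 0.49983 mol, giving 0.49983 Fe and 0.49983 O.
20.57 wt% Al2O3 ÷ 101.961 g/mol = 0.20174 mol, giving 0.40348 Al and 0.60522 O.
36.42 wt% SiO2 ÷ 60.083 g/mol = 0.60616 mol, giving 0.60616 Si and 1.21232 O.
Oxygen sums to 2.42521; scaling by 12/2.42521 = 4.94803 puts the formula on 12 O.
Mn: 0.10784 × 4.94803 = 0.534 atoms per formula unit.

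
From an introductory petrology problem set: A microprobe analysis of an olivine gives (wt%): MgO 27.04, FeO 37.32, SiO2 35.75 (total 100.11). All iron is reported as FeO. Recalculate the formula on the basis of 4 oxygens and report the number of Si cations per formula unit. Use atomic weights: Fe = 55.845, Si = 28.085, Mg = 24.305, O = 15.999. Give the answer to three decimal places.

MgO: 27.04/40.304 = 0.67090 mol → 0.67090 mol Mg, 0.67090 mol O.
FeO: 37.32/71.844 = 0.51946 mol → 0.51946 mol Fe, 0.51946 mol O.
SiO2: 35.75/60.083 = 0.59501 mol → 0.59501 mol Si, 1.19002 mol O.
Total oxygen = 2.38038 mol. Normalization factor = 4/2.38038 = 1.68040.
Si per 4 O = 0.59501 × 1.68040 = 1.000.

1.000 Si apfu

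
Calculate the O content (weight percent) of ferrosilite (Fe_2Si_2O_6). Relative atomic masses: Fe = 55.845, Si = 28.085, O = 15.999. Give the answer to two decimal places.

Molar mass of Fe_2Si_2O_6: 2·55.845 + 2·28.085 + 6·15.999 = 263.854 g/mol.
Mass of O per formula unit: 6 × 15.999 = 95.994 g.
Weight fraction O = 95.994 / 263.854 = 0.3638.

36.38 weight percent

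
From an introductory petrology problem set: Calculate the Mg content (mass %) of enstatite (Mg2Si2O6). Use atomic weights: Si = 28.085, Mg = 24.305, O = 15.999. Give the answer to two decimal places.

Molar mass of Mg2Si2O6: 2×24.305 + 2×28.085 + 6×15.999 = 200.774 g/mol.
Mass of Mg per formula unit: 2 × 24.305 = 48.610 g.
Weight fraction Mg = 48.610 / 200.774 = 0.2421.

24.21 mass %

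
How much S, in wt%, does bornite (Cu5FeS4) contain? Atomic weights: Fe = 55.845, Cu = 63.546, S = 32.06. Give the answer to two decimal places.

Molar mass of Cu5FeS4: 5*63.546 + 1*55.845 + 4*32.06 = 501.815 g/mol.
Mass of S per formula unit: 4 × 32.06 = 128.240 g.
Weight fraction S = 128.240 / 501.815 = 0.2556.

25.56 wt%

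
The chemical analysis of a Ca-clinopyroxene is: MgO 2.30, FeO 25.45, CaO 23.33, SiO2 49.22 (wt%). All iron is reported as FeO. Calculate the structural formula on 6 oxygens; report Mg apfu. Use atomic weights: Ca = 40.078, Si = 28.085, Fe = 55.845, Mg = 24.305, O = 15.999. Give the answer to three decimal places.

0.139 Mg apfu

MgO (M=40.304): mol = 0.05707; Mg = 0.05707, O = 0.05707.
FeO (M=71.844): mol = 0.35424; Fe = 0.35424, O = 0.35424.
CaO (M=56.077): mol = 0.41604; Ca = 0.41604, O = 0.41604.
SiO2 (M=60.083): mol = 0.81920; Si = 0.81920, O = 1.63840.
ΣO = 2.46575; factor = 6/ΣO = 2.43334.
Mg apfu = 0.05707 × 2.43334 = 0.139.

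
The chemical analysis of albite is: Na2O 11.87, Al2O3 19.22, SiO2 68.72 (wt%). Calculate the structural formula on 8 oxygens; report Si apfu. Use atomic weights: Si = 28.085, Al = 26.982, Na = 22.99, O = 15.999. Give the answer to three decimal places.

3.005 Si apfu

11.87 wt% Na2O ÷ 61.979 g/mol = 0.19152 mol, giving 0.38304 Na and 0.19152 O.
19.22 wt% Al2O3 ÷ 101.961 g/mol = 0.18850 mol, giving 0.37700 Al and 0.56550 O.
68.72 wt% SiO2 ÷ 60.083 g/mol = 1.14375 mol, giving 1.14375 Si and 2.28750 O.
Oxygen sums to 3.04452; scaling by 8/3.04452 = 2.62767 puts the formula on 8 O.
Si: 1.14375 × 2.62767 = 3.005 atoms per formula unit.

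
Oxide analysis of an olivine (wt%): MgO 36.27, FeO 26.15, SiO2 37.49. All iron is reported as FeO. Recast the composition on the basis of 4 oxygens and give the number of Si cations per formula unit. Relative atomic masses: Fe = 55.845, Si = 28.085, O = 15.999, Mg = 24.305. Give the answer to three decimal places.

0.994 Si apfu

MgO (M=40.304): mol = 0.89991; Mg = 0.89991, O = 0.89991.
FeO (M=71.844): mol = 0.36398; Fe = 0.36398, O = 0.36398.
SiO2 (M=60.083): mol = 0.62397; Si = 0.62397, O = 1.24794.
ΣO = 2.51183; factor = 4/ΣO = 1.59246.
Si apfu = 0.62397 × 1.59246 = 0.994.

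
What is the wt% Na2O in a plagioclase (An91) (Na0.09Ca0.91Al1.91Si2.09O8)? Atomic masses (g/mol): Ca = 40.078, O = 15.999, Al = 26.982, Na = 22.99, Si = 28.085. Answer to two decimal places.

Formula mass = 276.765 g/mol.
0.09 Na → 0.0450 mol Na2O per formula unit; M(Na2O) = 61.979, so Na2O mass = 2.789 g.
2.789/276.765 × 100 = 1.01 wt%.

1.01 wt%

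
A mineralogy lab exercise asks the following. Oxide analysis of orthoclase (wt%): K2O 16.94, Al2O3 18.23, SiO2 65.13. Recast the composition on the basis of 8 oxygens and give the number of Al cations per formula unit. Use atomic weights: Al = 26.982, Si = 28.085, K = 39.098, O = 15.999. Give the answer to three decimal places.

16.94 wt% K2O ÷ 94.195 g/mol = 0.17984 mol, giving 0.35968 K and 0.17984 O.
18.23 wt% Al2O3 ÷ 101.961 g/mol = 0.17879 mol, giving 0.35758 Al and 0.53637 O.
65.13 wt% SiO2 ÷ 60.083 g/mol = 1.08400 mol, giving 1.08400 Si and 2.16800 O.
Oxygen sums to 2.88421; scaling by 8/2.88421 = 2.77372 puts the formula on 8 O.
Al: 0.35758 × 2.77372 = 0.992 atoms per formula unit.

0.992 Al apfu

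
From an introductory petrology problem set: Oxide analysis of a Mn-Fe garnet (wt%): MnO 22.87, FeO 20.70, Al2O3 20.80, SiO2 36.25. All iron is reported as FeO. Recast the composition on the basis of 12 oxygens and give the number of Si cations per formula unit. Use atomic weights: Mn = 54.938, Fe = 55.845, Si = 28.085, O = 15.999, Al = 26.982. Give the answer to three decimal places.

22.87 wt% MnO ÷ 70.937 g/mol = 0.32240 mol, giving 0.32240 Mn and 0.32240 O.
20.70 wt% FeO ÷ 71.844 g/mol = 0.28812 mol, giving 0.28812 Fe and 0.28812 O.
20.80 wt% Al2O3 ÷ 101.961 g/mol = 0.20400 mol, giving 0.40800 Al and 0.61200 O.
36.25 wt% SiO2 ÷ 60.083 g/mol = 0.60333 mol, giving 0.60333 Si and 1.20666 O.
Oxygen sums to 2.42918; scaling by 12/2.42918 = 4.93994 puts the formula on 12 O.
Si: 0.60333 × 4.93994 = 2.980 atoms per formula unit.

2.980 Si apfu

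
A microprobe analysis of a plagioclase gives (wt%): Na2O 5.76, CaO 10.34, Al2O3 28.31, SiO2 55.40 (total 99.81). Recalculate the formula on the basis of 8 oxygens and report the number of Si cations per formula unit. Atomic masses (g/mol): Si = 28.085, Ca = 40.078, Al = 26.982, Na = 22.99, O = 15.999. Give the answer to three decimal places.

2.497 Si apfu

Na2O (M=61.979): mol = 0.09293; Na = 0.18586, O = 0.09293.
CaO (M=56.077): mol = 0.18439; Ca = 0.18439, O = 0.18439.
Al2O3 (M=101.961): mol = 0.27766; Al = 0.55532, O = 0.83298.
SiO2 (M=60.083): mol = 0.92206; Si = 0.92206, O = 1.84412.
ΣO = 2.95442; factor = 8/ΣO = 2.70781.
Si apfu = 0.92206 × 2.70781 = 2.497.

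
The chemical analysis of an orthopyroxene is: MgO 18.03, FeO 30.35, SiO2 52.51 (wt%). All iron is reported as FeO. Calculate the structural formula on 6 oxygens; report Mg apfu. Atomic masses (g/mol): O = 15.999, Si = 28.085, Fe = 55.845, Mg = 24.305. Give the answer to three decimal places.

MgO (M=40.304): mol = 0.44735; Mg = 0.44735, O = 0.44735.
FeO (M=71.844): mol = 0.42244; Fe = 0.42244, O = 0.42244.
SiO2 (M=60.083): mol = 0.87396; Si = 0.87396, O = 1.74792.
ΣO = 2.61771; factor = 6/ΣO = 2.29208.
Mg apfu = 0.44735 × 2.29208 = 1.025.

1.025 Mg apfu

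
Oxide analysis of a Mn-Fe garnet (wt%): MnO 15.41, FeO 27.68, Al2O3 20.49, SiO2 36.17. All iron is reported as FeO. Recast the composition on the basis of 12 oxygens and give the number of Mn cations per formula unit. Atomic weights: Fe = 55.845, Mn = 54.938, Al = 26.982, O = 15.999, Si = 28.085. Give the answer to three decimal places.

15.41 wt% MnO ÷ 70.937 g/mol = 0.21724 mol, giving 0.21724 Mn and 0.21724 O.
27.68 wt% FeO ÷ 71.844 g/mol = 0.38528 mol, giving 0.38528 Fe and 0.38528 O.
20.49 wt% Al2O3 ÷ 101.961 g/mol = 0.20096 mol, giving 0.40192 Al and 0.60288 O.
36.17 wt% SiO2 ÷ 60.083 g/mol = 0.60200 mol, giving 0.60200 Si and 1.20400 O.
Oxygen sums to 2.40940; scaling by 12/2.40940 = 4.98049 puts the formula on 12 O.
Mn: 0.21724 × 4.98049 = 1.082 atoms per formula unit.

1.082 Mn apfu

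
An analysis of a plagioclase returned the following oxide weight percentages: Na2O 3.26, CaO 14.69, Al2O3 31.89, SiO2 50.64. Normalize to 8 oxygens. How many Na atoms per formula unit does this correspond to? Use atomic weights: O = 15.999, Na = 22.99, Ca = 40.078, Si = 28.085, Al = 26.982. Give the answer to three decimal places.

Na2O: 3.26/61.979 = 0.05260 mol → 0.10520 mol Na, 0.05260 mol O.
CaO: 14.69/56.077 = 0.26196 mol → 0.26196 mol Ca, 0.26196 mol O.
Al2O3: 31.89/101.961 = 0.31277 mol → 0.62554 mol Al, 0.93831 mol O.
SiO2: 50.64/60.083 = 0.84283 mol → 0.84283 mol Si, 1.68566 mol O.
Total oxygen = 2.93853 mol. Normalization factor = 8/2.93853 = 2.72245.
Na per 8 O = 0.10520 × 2.72245 = 0.286.

0.286 Na apfu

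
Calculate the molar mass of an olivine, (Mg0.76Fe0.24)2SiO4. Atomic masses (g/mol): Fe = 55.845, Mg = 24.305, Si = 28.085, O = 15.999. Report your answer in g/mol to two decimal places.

155.83 g/mol

Mg: 1.52 × 24.305 = 36.9436
Fe: 0.48 × 55.845 = 26.8056
Si: 1 × 28.085 = 28.0850
O: 4 × 15.999 = 63.9960
Summing the contributions gives the formula mass.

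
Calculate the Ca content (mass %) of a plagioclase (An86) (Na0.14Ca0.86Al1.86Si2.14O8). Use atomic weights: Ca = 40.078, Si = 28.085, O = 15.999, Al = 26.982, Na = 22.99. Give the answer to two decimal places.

Molar mass of Na0.14Ca0.86Al1.86Si2.14O8: 0.14*22.99 + 0.86*40.078 + 1.86*26.982 + 2.14*28.085 + 8*15.999 = 275.966 g/mol.
Mass of Ca per formula unit: 0.86 × 40.078 = 34.467 g.
Weight fraction Ca = 34.467 / 275.966 = 0.1249.

12.49 mass %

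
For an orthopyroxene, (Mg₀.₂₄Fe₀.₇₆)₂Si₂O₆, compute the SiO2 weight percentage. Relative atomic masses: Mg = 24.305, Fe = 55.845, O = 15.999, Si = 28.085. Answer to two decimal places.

Formula mass = 248.715 g/mol.
2 Si → 2.0000 mol SiO2 per formula unit; M(SiO2) = 60.083, so SiO2 mass = 120.166 g.
120.166/248.715 × 100 = 48.31 wt%.

48.31 wt%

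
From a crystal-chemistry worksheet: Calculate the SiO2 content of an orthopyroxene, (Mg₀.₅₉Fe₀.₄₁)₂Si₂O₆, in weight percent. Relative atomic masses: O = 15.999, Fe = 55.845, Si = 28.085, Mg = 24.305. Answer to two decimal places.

Formula mass = 226.637 g/mol.
2 Si → 2.0000 mol SiO2 per formula unit; M(SiO2) = 60.083, so SiO2 mass = 120.166 g.
120.166/226.637 × 100 = 53.02 wt%.

53.02 wt%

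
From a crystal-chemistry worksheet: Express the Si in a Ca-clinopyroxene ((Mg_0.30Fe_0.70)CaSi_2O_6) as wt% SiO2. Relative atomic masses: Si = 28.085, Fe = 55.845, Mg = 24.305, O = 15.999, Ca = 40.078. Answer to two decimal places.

50.36 wt%

M((Mg_0.30Fe_0.70)CaSi_2O_6) = 238.625 g/mol; M(SiO2) = 60.083 g/mol.
Moles SiO2 per formula unit = 2 Si ÷ 1 = 2.0000.
SiO2 fraction = (2.0000 × 60.083) / 238.625 = 120.166/238.625 = 0.5036.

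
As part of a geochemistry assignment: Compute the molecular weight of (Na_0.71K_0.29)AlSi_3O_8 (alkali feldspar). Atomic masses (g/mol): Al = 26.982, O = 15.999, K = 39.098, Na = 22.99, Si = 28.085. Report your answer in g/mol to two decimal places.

Na: 0.71 × 22.99 = 16.3229
K: 0.29 × 39.098 = 11.3384
Al: 1 × 26.982 = 26.9820
Si: 3 × 28.085 = 84.2550
O: 8 × 15.999 = 127.9920
Summing the contributions gives the formula mass.

266.89 g/mol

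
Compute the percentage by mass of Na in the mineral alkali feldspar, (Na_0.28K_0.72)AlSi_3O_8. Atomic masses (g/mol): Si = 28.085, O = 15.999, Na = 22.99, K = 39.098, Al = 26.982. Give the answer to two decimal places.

Formula mass = 0.28·22.99 + 0.72·39.098 + 1·26.982 + 3·28.085 + 8·15.999 = 273.817 g/mol, of which 6.437 g is Na.
So Na makes up 6.437/273.817 = 0.0235 of the mass, i.e. 2.35%.

2.35 weight percent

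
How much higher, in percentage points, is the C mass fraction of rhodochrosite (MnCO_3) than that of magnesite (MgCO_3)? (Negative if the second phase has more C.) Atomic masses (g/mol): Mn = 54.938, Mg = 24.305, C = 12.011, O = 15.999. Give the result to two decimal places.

-3.80 percentage points

First mineral: 12.011 g C in 114.946 g formula = 10.45 wt% C.
Second mineral: 12.011 g C in 84.313 g formula = 14.25 wt% C.
10.45% − 14.25% gives a difference of -3.80 percentage points.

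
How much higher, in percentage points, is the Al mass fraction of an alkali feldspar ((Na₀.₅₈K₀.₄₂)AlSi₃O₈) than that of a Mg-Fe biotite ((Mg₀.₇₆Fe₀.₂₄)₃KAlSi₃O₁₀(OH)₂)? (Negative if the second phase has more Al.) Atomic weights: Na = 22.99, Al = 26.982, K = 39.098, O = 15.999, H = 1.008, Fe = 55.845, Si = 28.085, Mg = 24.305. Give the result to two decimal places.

M((Na₀.₅₈K₀.₄₂)AlSi₃O₈) = 268.984 g/mol, so wt% Al = 26.982/268.984 × 100 = 10.03%.
M((Mg₀.₇₆Fe₀.₂₄)₃KAlSi₃O₁₀(OH)₂) = 439.963 g/mol, so wt% Al = 26.982/439.963 × 100 = 6.13%.
10.03 − 6.13 = 3.90 pp.

3.90 percentage points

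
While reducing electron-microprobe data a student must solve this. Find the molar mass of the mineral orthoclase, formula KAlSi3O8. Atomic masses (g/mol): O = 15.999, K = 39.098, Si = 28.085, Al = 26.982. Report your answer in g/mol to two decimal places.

K: 1 × 39.098 = 39.0980
Al: 1 × 26.982 = 26.9820
Si: 3 × 28.085 = 84.2550
O: 8 × 15.999 = 127.9920
Summing the contributions gives the formula mass.

278.33 g/mol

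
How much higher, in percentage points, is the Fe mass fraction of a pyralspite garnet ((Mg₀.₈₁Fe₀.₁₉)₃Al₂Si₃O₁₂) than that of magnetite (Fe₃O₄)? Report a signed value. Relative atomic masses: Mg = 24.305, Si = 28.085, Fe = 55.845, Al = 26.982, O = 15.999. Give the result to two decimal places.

-64.80 percentage points

M((Mg₀.₈₁Fe₀.₁₉)₃Al₂Si₃O₁₂) = 421.100 g/mol, so wt% Fe = 31.832/421.100 × 100 = 7.56%.
M(Fe₃O₄) = 231.531 g/mol, so wt% Fe = 167.535/231.531 × 100 = 72.36%.
7.56 − 72.36 = -64.80 pp.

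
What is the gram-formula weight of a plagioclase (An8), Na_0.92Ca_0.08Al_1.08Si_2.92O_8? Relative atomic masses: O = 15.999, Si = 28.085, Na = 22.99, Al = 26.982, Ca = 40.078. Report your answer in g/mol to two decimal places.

Na: 0.92 × 22.99 = 21.1508
Ca: 0.08 × 40.078 = 3.2062
Al: 1.08 × 26.982 = 29.1406
Si: 2.92 × 28.085 = 82.0082
O: 8 × 15.999 = 127.9920
Summing the contributions gives the formula mass.

263.50 g/mol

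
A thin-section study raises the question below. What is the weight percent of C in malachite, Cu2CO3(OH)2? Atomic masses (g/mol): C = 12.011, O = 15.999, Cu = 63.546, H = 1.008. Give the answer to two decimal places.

5.43 mass %

M(Cu2CO3(OH)2) = 221.114 g/mol.
C contributes 1 × 12.011 = 12.011 g per mole.
12.011/221.114 = 0.0543 → 5.43%.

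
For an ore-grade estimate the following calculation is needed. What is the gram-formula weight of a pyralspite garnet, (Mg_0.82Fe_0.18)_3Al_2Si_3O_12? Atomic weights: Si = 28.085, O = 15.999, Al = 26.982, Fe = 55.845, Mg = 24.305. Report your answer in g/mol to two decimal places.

420.15 g/mol

Mg: 2.46 × 24.305 = 59.7903
Fe: 0.54 × 55.845 = 30.1563
Al: 2 × 26.982 = 53.9640
Si: 3 × 28.085 = 84.2550
O: 12 × 15.999 = 191.9880
Summing the contributions gives the formula mass.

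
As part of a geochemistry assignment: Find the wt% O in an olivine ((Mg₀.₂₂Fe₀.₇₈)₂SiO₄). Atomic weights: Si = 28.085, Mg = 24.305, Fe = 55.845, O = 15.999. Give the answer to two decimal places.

Molar mass of (Mg₀.₂₂Fe₀.₇₈)₂SiO₄: 0.44·24.305 + 1.56·55.845 + 1·28.085 + 4·15.999 = 189.893 g/mol.
Mass of O per formula unit: 4 × 15.999 = 63.996 g.
Weight fraction O = 63.996 / 189.893 = 0.3370.

33.70 wt%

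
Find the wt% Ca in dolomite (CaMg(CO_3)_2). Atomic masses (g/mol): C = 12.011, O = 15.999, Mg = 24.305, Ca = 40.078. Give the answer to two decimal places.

21.73 mass %

Molar mass of CaMg(CO_3)_2: 1*40.078 + 1*24.305 + 2*12.011 + 6*15.999 = 184.399 g/mol.
Mass of Ca per formula unit: 1 × 40.078 = 40.078 g.
Weight fraction Ca = 40.078 / 184.399 = 0.2173.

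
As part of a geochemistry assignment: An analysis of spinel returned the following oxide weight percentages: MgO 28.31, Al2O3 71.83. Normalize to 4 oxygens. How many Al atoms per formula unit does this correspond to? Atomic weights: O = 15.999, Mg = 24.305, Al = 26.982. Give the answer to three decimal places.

2.001 Al apfu

28.31 wt% MgO ÷ 40.304 g/mol = 0.70241 mol, giving 0.70241 Mg and 0.70241 O.
71.83 wt% Al2O3 ÷ 101.961 g/mol = 0.70449 mol, giving 1.40898 Al and 2.11347 O.
Oxygen sums to 2.81588; scaling by 4/2.81588 = 1.42052 puts the formula on 4 O.
Al: 1.40898 × 1.42052 = 2.001 atoms per formula unit.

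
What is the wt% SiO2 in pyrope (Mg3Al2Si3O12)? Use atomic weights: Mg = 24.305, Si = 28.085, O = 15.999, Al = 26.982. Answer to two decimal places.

44.71 wt%

Molar mass of Mg3Al2Si3O12 = 3×24.305 + 2×26.982 + 3×28.085 + 12×15.999 = 403.122 g/mol.
Each formula unit contains 3 Si, equivalent to 3/1 = 3.0000 mol SiO2.
M(SiO2) = 1×28.085 + 2×15.999 = 60.083 g/mol.
Mass of SiO2 per formula unit = 3.0000 × 60.083 = 180.249 g.
SiO2 wt% = 180.249 / 403.122 × 100 = 44.71%.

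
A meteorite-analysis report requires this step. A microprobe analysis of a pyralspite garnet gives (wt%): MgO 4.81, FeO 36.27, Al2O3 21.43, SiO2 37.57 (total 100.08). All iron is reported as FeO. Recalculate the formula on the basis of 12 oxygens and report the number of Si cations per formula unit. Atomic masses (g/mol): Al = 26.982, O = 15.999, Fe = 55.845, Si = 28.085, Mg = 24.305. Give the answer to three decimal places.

2.995 Si apfu

4.81 wt% MgO ÷ 40.304 g/mol = 0.11934 mol, giving 0.11934 Mg and 0.11934 O.
36.27 wt% FeO ÷ 71.844 g/mol = 0.50484 mol, giving 0.50484 Fe and 0.50484 O.
21.43 wt% Al2O3 ÷ 101.961 g/mol = 0.21018 mol, giving 0.42036 Al and 0.63054 O.
37.57 wt% SiO2 ÷ 60.083 g/mol = 0.62530 mol, giving 0.62530 Si and 1.25060 O.
Oxygen sums to 2.50532; scaling by 12/2.50532 = 4.78981 puts the formula on 12 O.
Si: 0.62530 × 4.78981 = 2.995 atoms per formula unit.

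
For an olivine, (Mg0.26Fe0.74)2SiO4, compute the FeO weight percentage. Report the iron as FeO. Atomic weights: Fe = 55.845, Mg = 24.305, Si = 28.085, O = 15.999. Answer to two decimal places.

56.75 wt%

Formula mass = 187.370 g/mol.
1.48 Fe → 1.4800 mol FeO per formula unit; M(FeO) = 71.844, so FeO mass = 106.329 g.
106.329/187.370 × 100 = 56.75 wt%.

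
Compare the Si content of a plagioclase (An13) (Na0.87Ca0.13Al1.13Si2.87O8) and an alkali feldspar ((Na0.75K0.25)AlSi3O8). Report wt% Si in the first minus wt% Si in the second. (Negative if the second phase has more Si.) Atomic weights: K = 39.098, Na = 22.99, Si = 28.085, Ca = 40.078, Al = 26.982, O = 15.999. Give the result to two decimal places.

-1.15 percentage points

First mineral: 80.604 g Si in 264.297 g formula = 30.50 wt% Si.
Second mineral: 84.255 g Si in 266.246 g formula = 31.65 wt% Si.
30.50% − 31.65% gives a difference of -1.15 percentage points.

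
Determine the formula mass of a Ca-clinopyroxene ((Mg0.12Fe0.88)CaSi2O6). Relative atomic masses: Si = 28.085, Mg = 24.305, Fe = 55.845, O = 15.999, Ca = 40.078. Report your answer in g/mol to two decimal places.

244.30 g/mol

M = 0.12·24.305 + 0.88·55.845 + 1·40.078 + 2·28.085 + 6·15.999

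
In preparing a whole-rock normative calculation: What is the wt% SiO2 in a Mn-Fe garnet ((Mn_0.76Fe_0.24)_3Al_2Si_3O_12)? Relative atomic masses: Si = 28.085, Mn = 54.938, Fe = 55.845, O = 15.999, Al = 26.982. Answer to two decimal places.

M((Mn_0.76Fe_0.24)_3Al_2Si_3O_12) = 495.674 g/mol; M(SiO2) = 60.083 g/mol.
Moles SiO2 per formula unit = 3 Si ÷ 1 = 3.0000.
SiO2 fraction = (3.0000 × 60.083) / 495.674 = 180.249/495.674 = 0.3636.

36.36 wt%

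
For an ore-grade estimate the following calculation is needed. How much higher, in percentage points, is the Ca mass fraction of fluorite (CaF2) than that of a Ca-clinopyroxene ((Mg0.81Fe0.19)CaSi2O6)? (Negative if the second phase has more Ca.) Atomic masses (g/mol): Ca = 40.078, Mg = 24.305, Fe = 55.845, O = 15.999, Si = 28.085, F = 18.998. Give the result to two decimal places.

First mineral: 40.078 g Ca in 78.074 g formula = 51.33 wt% Ca.
Second mineral: 40.078 g Ca in 222.540 g formula = 18.01 wt% Ca.
51.33% − 18.01% gives a difference of 33.32 percentage points.

33.32 percentage points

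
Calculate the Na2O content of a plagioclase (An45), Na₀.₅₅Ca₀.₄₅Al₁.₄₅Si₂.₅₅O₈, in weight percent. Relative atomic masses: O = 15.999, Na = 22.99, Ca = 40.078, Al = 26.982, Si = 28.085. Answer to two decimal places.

6.33 wt%

Formula mass = 269.412 g/mol.
0.55 Na → 0.2750 mol Na2O per formula unit; M(Na2O) = 61.979, so Na2O mass = 17.044 g.
17.044/269.412 × 100 = 6.33 wt%.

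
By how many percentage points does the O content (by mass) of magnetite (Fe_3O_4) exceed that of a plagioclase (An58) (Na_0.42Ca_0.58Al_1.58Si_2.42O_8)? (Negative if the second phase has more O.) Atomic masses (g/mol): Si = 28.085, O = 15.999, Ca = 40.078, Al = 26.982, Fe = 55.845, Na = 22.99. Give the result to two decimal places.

-19.50 percentage points

O in Fe_3O_4: molar mass 231.531 g/mol; 4×15.999 = 63.996 g → 27.64 wt%.
O in Na_0.42Ca_0.58Al_1.58Si_2.42O_8: molar mass 271.490 g/mol; 8×15.999 = 127.992 g → 47.14 wt%.
Difference = 27.64 − 47.14 = -19.50 percentage points.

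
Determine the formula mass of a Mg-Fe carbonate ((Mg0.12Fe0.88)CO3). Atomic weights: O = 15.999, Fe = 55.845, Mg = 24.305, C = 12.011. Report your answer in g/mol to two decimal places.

112.07 g/mol

M = 0.12(24.305) + 0.88(55.845) + 1(12.011) + 3(15.999)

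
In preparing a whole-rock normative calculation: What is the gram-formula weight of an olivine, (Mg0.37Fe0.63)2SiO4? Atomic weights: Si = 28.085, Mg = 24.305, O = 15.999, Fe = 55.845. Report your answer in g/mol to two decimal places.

Mg: 0.74 × 24.305 = 17.9857
Fe: 1.26 × 55.845 = 70.3647
Si: 1 × 28.085 = 28.0850
O: 4 × 15.999 = 63.9960
Summing the contributions gives the formula mass.

180.43 g/mol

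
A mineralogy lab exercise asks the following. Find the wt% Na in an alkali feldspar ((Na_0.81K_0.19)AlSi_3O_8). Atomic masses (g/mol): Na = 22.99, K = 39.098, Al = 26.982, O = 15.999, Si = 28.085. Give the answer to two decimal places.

Molar mass of (Na_0.81K_0.19)AlSi_3O_8: 0.81·22.99 + 0.19·39.098 + 1·26.982 + 3·28.085 + 8·15.999 = 265.280 g/mol.
Mass of Na per formula unit: 0.81 × 22.99 = 18.622 g.
Weight fraction Na = 18.622 / 265.280 = 0.0702.

7.02 mass %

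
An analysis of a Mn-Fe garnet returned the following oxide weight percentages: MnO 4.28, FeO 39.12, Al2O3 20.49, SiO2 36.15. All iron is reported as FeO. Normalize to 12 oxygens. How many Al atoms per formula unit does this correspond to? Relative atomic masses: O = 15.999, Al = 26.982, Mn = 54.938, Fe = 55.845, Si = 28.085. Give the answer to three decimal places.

2.000 Al apfu

4.28 wt% MnO ÷ 70.937 g/mol = 0.06034 mol, giving 0.06034 Mn and 0.06034 O.
39.12 wt% FeO ÷ 71.844 g/mol = 0.54451 mol, giving 0.54451 Fe and 0.54451 O.
20.49 wt% Al2O3 ÷ 101.961 g/mol = 0.20096 mol, giving 0.40192 Al and 0.60288 O.
36.15 wt% SiO2 ÷ 60.083 g/mol = 0.60167 mol, giving 0.60167 Si and 1.20334 O.
Oxygen sums to 2.41107; scaling by 12/2.41107 = 4.97704 puts the formula on 12 O.
Al: 0.40192 × 4.97704 = 2.000 atoms per formula unit.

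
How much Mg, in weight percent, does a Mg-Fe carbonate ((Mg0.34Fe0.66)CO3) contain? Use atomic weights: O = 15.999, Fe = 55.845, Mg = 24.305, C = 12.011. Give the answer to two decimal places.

7.86 weight percent

Formula mass = 0.34*24.305 + 0.66*55.845 + 1*12.011 + 3*15.999 = 105.129 g/mol, of which 8.264 g is Mg.
So Mg makes up 8.264/105.129 = 0.0786 of the mass, i.e. 7.86%.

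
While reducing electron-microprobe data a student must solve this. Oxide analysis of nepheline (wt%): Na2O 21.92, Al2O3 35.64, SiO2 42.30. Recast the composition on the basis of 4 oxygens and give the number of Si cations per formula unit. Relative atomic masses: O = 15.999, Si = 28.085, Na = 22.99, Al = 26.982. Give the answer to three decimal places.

1.002 Si apfu

Na2O (M=61.979): mol = 0.35367; Na = 0.70734, O = 0.35367.
Al2O3 (M=101.961): mol = 0.34955; Al = 0.69910, O = 1.04865.
SiO2 (M=60.083): mol = 0.70403; Si = 0.70403, O = 1.40806.
ΣO = 2.81038; factor = 4/ΣO = 1.42330.
Si apfu = 0.70403 × 1.42330 = 1.002.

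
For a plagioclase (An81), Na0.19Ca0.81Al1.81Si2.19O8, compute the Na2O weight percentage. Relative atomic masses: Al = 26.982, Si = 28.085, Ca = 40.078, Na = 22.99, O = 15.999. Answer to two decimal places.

Formula mass = 275.167 g/mol.
0.19 Na → 0.0950 mol Na2O per formula unit; M(Na2O) = 61.979, so Na2O mass = 5.888 g.
5.888/275.167 × 100 = 2.14 wt%.

2.14 wt%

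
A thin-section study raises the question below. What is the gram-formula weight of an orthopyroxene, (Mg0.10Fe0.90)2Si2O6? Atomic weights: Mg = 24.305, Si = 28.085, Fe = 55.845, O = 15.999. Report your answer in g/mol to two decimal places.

M = 0.20*24.305 + 1.80*55.845 + 2*28.085 + 6*15.999

257.55 g/mol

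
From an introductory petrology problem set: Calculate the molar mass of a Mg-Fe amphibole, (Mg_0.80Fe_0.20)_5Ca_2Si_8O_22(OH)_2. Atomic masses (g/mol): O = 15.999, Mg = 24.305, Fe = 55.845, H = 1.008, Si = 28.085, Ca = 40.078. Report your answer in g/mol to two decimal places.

The formula mass is the sum 4×24.305 + 1×55.845 + 2×40.078 + 8×28.085 + 24×15.999 + 2×1.008.

843.89 g/mol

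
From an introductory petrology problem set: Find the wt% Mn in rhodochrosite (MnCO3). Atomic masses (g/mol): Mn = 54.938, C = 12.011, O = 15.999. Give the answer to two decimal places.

Molar mass of MnCO3: 1*54.938 + 1*12.011 + 3*15.999 = 114.946 g/mol.
Mass of Mn per formula unit: 1 × 54.938 = 54.938 g.
Weight fraction Mn = 54.938 / 114.946 = 0.4779.

47.79 weight percent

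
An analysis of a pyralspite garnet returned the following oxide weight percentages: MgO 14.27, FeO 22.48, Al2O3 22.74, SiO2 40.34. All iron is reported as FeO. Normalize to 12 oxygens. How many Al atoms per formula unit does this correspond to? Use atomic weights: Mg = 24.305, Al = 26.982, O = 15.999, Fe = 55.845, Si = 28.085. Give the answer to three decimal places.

1.998 Al apfu

MgO: 14.27/40.304 = 0.35406 mol → 0.35406 mol Mg, 0.35406 mol O.
FeO: 22.48/71.844 = 0.31290 mol → 0.31290 mol Fe, 0.31290 mol O.
Al2O3: 22.74/101.961 = 0.22303 mol → 0.44606 mol Al, 0.66909 mol O.
SiO2: 40.34/60.083 = 0.67140 mol → 0.67140 mol Si, 1.34280 mol O.
Total oxygen = 2.67885 mol. Normalization factor = 12/2.67885 = 4.47953.
Al per 12 O = 0.44606 × 4.47953 = 1.998.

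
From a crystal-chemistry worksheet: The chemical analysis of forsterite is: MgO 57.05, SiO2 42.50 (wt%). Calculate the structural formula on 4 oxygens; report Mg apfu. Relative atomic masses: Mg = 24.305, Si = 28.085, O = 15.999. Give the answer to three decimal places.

MgO (M=40.304): mol = 1.41549; Mg = 1.41549, O = 1.41549.
SiO2 (M=60.083): mol = 0.70735; Si = 0.70735, O = 1.41470.
ΣO = 2.83019; factor = 4/ΣO = 1.41333.
Mg apfu = 1.41549 × 1.41333 = 2.001.

2.001 Mg apfu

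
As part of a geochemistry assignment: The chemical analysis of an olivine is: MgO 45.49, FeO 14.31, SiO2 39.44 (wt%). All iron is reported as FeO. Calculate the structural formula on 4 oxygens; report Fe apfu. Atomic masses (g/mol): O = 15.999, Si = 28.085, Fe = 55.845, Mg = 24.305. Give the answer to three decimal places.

MgO: 45.49/40.304 = 1.12867 mol → 1.12867 mol Mg, 1.12867 mol O.
FeO: 14.31/71.844 = 0.19918 mol → 0.19918 mol Fe, 0.19918 mol O.
SiO2: 39.44/60.083 = 0.65643 mol → 0.65643 mol Si, 1.31286 mol O.
Total oxygen = 2.64071 mol. Normalization factor = 4/2.64071 = 1.51474.
Fe per 4 O = 0.19918 × 1.51474 = 0.302.

0.302 Fe apfu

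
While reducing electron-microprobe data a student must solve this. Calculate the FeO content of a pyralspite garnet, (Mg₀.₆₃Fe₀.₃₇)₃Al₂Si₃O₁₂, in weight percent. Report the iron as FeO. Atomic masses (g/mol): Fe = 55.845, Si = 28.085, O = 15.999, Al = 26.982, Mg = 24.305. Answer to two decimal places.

18.20 wt%

Formula mass = 438.131 g/mol.
1.11 Fe → 1.1100 mol FeO per formula unit; M(FeO) = 71.844, so FeO mass = 79.747 g.
79.747/438.131 × 100 = 18.20 wt%.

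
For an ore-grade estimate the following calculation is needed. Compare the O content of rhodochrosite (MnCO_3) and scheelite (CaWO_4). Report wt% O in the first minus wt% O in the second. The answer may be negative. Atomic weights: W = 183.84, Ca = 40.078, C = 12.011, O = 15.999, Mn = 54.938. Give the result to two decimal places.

19.53 percentage points

First mineral: 47.997 g O in 114.946 g formula = 41.76 wt% O.
Second mineral: 63.996 g O in 287.914 g formula = 22.23 wt% O.
41.76% − 22.23% gives a difference of 19.53 percentage points.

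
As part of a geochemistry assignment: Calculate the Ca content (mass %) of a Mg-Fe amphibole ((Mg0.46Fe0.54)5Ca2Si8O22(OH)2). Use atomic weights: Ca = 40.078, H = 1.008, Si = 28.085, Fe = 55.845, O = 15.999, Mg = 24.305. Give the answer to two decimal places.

M((Mg0.46Fe0.54)5Ca2Si8O22(OH)2) = 897.511 g/mol.
Ca contributes 2 × 40.078 = 80.156 g per mole.
80.156/897.511 = 0.0893 → 8.93%.

8.93 mass %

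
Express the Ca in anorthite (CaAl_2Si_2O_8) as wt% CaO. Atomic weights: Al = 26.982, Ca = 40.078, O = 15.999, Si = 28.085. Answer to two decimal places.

20.16 wt%

M(CaAl_2Si_2O_8) = 278.204 g/mol; M(CaO) = 56.077 g/mol.
Moles CaO per formula unit = 1 Ca ÷ 1 = 1.0000.
CaO fraction = (1.0000 × 56.077) / 278.204 = 56.077/278.204 = 0.2016.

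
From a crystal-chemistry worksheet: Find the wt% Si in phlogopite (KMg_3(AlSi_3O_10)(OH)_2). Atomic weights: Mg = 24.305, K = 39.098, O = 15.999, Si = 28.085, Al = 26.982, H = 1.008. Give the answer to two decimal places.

Formula mass = 1*39.098 + 3*24.305 + 1*26.982 + 3*28.085 + 12*15.999 + 2*1.008 = 417.254 g/mol, of which 84.255 g is Si.
So Si makes up 84.255/417.254 = 0.2019 of the mass, i.e. 20.19%.

20.19 mass %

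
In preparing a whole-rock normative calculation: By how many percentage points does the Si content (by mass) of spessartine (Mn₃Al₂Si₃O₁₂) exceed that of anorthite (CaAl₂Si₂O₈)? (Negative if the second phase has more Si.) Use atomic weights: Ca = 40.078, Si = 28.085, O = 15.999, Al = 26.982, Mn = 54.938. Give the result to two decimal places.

-3.17 percentage points

Si in Mn₃Al₂Si₃O₁₂: molar mass 495.021 g/mol; 3×28.085 = 84.255 g → 17.02 wt%.
Si in CaAl₂Si₂O₈: molar mass 278.204 g/mol; 2×28.085 = 56.170 g → 20.19 wt%.
Difference = 17.02 − 20.19 = -3.17 percentage points.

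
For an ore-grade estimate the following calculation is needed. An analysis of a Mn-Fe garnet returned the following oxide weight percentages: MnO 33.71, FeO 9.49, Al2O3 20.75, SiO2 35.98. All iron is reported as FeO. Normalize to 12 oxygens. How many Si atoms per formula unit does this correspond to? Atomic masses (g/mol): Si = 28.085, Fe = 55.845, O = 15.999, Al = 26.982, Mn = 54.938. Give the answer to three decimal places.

2.975 Si apfu

MnO: 33.71/70.937 = 0.47521 mol → 0.47521 mol Mn, 0.47521 mol O.
FeO: 9.49/71.844 = 0.13209 mol → 0.13209 mol Fe, 0.13209 mol O.
Al2O3: 20.75/101.961 = 0.20351 mol → 0.40702 mol Al, 0.61053 mol O.
SiO2: 35.98/60.083 = 0.59884 mol → 0.59884 mol Si, 1.19768 mol O.
Total oxygen = 2.41551 mol. Normalization factor = 12/2.41551 = 4.96789.
Si per 12 O = 0.59884 × 4.96789 = 2.975.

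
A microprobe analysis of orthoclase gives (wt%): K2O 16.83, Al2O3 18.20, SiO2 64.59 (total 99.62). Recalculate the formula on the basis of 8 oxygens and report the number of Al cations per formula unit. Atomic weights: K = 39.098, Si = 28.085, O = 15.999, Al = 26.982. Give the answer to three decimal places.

16.83 wt% K2O ÷ 94.195 g/mol = 0.17867 mol, giving 0.35734 K and 0.17867 O.
18.20 wt% Al2O3 ÷ 101.961 g/mol = 0.17850 mol, giving 0.35700 Al and 0.53550 O.
64.59 wt% SiO2 ÷ 60.083 g/mol = 1.07501 mol, giving 1.07501 Si and 2.15002 O.
Oxygen sums to 2.86419; scaling by 8/2.86419 = 2.79311 puts the formula on 8 O.
Al: 0.35700 × 2.79311 = 0.997 atoms per formula unit.

0.997 Al apfu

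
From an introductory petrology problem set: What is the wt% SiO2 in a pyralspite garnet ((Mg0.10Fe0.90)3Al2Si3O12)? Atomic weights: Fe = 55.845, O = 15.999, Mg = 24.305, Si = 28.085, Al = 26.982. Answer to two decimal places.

36.92 wt%

Molar mass of (Mg0.10Fe0.90)3Al2Si3O12 = 0.30*24.305 + 2.70*55.845 + 2*26.982 + 3*28.085 + 12*15.999 = 488.280 g/mol.
Each formula unit contains 3 Si, equivalent to 3/1 = 3.0000 mol SiO2.
M(SiO2) = 1×28.085 + 2×15.999 = 60.083 g/mol.
Mass of SiO2 per formula unit = 3.0000 × 60.083 = 180.249 g.
SiO2 wt% = 180.249 / 488.280 × 100 = 36.92%.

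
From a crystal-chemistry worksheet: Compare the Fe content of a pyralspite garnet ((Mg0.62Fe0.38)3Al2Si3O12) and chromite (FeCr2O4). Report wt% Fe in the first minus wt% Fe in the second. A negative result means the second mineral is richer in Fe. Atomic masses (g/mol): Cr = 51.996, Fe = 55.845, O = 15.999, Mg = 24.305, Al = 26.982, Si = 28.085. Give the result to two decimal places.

Fe in (Mg0.62Fe0.38)3Al2Si3O12: molar mass 439.078 g/mol; 1.14×55.845 = 63.663 g → 14.50 wt%.
Fe in FeCr2O4: molar mass 223.833 g/mol; 1×55.845 = 55.845 g → 24.95 wt%.
Difference = 14.50 − 24.95 = -10.45 percentage points.

-10.45 percentage points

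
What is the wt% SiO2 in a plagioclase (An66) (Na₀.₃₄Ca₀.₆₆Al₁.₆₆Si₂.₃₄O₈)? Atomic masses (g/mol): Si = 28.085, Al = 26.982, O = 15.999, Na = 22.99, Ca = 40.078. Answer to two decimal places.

Formula mass = 272.769 g/mol.
2.34 Si → 2.3400 mol SiO2 per formula unit; M(SiO2) = 60.083, so SiO2 mass = 140.594 g.
140.594/272.769 × 100 = 51.54 wt%.

51.54 wt%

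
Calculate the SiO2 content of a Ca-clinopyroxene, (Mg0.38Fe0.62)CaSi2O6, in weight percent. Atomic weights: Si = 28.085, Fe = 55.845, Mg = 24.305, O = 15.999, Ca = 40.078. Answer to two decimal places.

Molar mass of (Mg0.38Fe0.62)CaSi2O6 = 0.38×24.305 + 0.62×55.845 + 1×40.078 + 2×28.085 + 6×15.999 = 236.102 g/mol.
Each formula unit contains 2 Si, equivalent to 2/1 = 2.0000 mol SiO2.
M(SiO2) = 1×28.085 + 2×15.999 = 60.083 g/mol.
Mass of SiO2 per formula unit = 2.0000 × 60.083 = 120.166 g.
SiO2 wt% = 120.166 / 236.102 × 100 = 50.90%.

50.90 wt%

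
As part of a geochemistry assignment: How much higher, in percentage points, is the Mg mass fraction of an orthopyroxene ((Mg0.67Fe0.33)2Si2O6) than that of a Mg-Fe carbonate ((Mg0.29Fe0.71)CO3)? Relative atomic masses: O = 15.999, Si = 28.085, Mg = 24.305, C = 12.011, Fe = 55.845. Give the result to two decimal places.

Mg in (Mg0.67Fe0.33)2Si2O6: molar mass 221.590 g/mol; 1.34×24.305 = 32.569 g → 14.70 wt%.
Mg in (Mg0.29Fe0.71)CO3: molar mass 106.706 g/mol; 0.29×24.305 = 7.048 g → 6.61 wt%.
Difference = 14.70 − 6.61 = 8.09 percentage points.

8.09 percentage points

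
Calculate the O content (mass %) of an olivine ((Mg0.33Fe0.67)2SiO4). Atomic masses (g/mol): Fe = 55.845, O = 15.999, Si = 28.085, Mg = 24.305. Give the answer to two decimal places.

Formula mass = 0.66×24.305 + 1.34×55.845 + 1×28.085 + 4×15.999 = 182.955 g/mol, of which 63.996 g is O.
So O makes up 63.996/182.955 = 0.3498 of the mass, i.e. 34.98%.

34.98 mass %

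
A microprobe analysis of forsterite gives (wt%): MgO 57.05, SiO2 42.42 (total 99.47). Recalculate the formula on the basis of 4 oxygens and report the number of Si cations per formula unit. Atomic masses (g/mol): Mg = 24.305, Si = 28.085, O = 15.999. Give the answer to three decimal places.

57.05 wt% MgO ÷ 40.304 g/mol = 1.41549 mol, giving 1.41549 Mg and 1.41549 O.
42.42 wt% SiO2 ÷ 60.083 g/mol = 0.70602 mol, giving 0.70602 Si and 1.41204 O.
Oxygen sums to 2.82753; scaling by 4/2.82753 = 1.41466 puts the formula on 4 O.
Si: 0.70602 × 1.41466 = 0.999 atoms per formula unit.

0.999 Si apfu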